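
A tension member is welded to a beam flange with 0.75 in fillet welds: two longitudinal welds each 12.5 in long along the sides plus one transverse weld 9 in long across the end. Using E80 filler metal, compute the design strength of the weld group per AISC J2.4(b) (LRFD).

E80XX → F_EXX = 80 ksi.
t_e = 0.707 × 0.75 = 0.5302 in.
R_nwl = 0.6 × 80 × 0.5302 × 25 = 636.3 kip (longitudinal, 2 welds).
R_nwt = 0.6 × 80 × 0.5302 × 9 = 229.1 kip (transverse, base value).
(i) R_nwl + R_nwt = 865.4 kip; (ii) 0.85 R_nwl + 1.5 R_nwt = 884.5 kip.
R_n = max = 884.5 kip [governs: (ii)]; φR_n = 663.3 kip.

φR_n ≈ 663 kip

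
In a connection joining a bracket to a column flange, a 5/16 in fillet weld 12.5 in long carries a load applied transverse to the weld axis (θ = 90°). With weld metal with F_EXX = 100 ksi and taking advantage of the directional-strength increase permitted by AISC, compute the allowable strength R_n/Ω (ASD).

t_e = 0.707 × 0.3125 = 0.2209 in; A_we = 0.2209 × 12.5 = 2.762 in².
Directional factor: 1.0 + 0.5 sin^1.5(90°) = 1.5.
F_nw = 0.6 × 100 × 1.5 = 90 ksi.
R_n/Ω = (90 × 2.762) / 2.0 = 124.3 kip.

R_n/Ω ≈ 124 kip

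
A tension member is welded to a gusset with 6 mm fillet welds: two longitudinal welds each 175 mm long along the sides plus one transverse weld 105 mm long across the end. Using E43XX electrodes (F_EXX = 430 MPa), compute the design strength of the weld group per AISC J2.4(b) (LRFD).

t_e = 0.707 × 6 = 4.242 mm.
R_nwl = 0.6 × 430 × 4.242 × 350 × 10⁻³ = 383.1 kN (longitudinal, 2 welds).
R_nwt = 0.6 × 430 × 4.242 × 105 × 10⁻³ = 114.9 kN (transverse, base value).
(i) R_nwl + R_nwt = 498 kN; (ii) 0.85 R_nwl + 1.5 R_nwt = 498 kN.
R_n = max = 498 kN [governs: (ii)]; φR_n = 373.5 kN.

φR_n ≈ 373 kN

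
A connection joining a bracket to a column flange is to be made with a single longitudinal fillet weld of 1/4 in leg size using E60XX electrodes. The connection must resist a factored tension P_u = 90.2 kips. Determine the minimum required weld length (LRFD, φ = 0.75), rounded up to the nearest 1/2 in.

E60XX → F_EXX = 60 ksi.
Throat t_e = 0.707 × 0.25 = 0.1767 in.
φr_n = 0.75 × 0.6 × 60 × 0.1767 = 4.772 kips/in.
L_req = P_u / φr_n = 90.2 / 4.772 = 18.9 in total.
Round up → use L = 19 in.

L = 19 in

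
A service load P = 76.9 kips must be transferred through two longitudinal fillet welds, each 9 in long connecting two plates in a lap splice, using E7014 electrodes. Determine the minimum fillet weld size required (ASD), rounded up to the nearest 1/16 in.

w = 5/16 in

E70XX → F_EXX = 70 ksi.
Total weld length L = 18 in.
Required throat t_e = P × Ω / (0.6 F_EXX × L) = 76.9 × 2.0 / (0.6 × 70 × 18) = 0.2034 in.
Required leg w = t_e / 0.707 = 0.2877 in → use 5/16 in.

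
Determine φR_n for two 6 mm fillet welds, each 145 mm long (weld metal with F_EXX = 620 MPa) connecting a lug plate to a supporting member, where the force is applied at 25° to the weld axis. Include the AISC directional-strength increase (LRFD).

φR_n ≈ 390 kN

t_e = 0.707 × 6 = 4.242 mm; A_we = 4.242 × 290 = 1230 mm².
Directional factor: 1.0 + 0.5 sin^1.5(25°) = 1.137.
F_nw = 0.6 × 620 × 1.137 = 423.1 MPa.
φR_n = 0.75 × 423.1 × 1230 × 10⁻³ = 390.4 kN.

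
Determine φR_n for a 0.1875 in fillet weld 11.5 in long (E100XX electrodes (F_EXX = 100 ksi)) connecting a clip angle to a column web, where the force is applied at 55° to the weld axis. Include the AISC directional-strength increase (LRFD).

φR_n ≈ 94 kip

t_e = 0.707 × 0.1875 = 0.1326 in; A_we = 0.1326 × 11.5 = 1.524 in².
Directional factor: 1.0 + 0.5 sin^1.5(55°) = 1.371.
F_nw = 0.6 × 100 × 1.371 = 82.24 ksi.
φR_n = 0.75 × 82.24 × 1.524 = 94.03 kip.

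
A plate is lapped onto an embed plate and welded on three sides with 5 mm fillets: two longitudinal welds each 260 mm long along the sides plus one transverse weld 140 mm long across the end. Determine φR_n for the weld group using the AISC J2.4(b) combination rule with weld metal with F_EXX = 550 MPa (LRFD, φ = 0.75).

t_e = 0.707 × 5 = 3.535 mm.
R_nwl = 0.6 × 550 × 3.535 × 520 × 10⁻³ = 606.6 kN (longitudinal, 2 welds).
R_nwt = 0.6 × 550 × 3.535 × 140 × 10⁻³ = 163.3 kN (transverse, base value).
(i) R_nwl + R_nwt = 769.9 kN; (ii) 0.85 R_nwl + 1.5 R_nwt = 760.6 kN.
R_n = max = 769.9 kN [governs: (i)]; φR_n = 577.4 kN.

φR_n ≈ 577 kN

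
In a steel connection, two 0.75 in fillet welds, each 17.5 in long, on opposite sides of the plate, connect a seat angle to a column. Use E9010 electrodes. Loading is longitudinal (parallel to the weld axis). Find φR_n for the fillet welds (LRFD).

E90XX → F_EXX = 90 ksi.
Effective throat t_e = 0.707 × 0.75 = 0.5302 in.
Total length L = 35 in; A_we = 0.5302 × 35 = 18.56 in².
F_nw = 0.6 F_EXX = 0.6 × 90 = 54 ksi.
φR_n = 0.75 × 54 × 18.56 = 751.6 kips.

φR_n ≈ 752 kips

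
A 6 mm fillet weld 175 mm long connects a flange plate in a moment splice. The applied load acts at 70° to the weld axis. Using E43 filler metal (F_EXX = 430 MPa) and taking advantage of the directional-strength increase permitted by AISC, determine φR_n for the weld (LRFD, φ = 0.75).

φR_n ≈ 209 kN

t_e = 0.707 × 6 = 4.242 mm; A_we = 4.242 × 175 = 742.4 mm².
Directional factor: 1.0 + 0.5 sin^1.5(70°) = 1.455.
F_nw = 0.6 × 430 × 1.455 = 375.5 MPa.
φR_n = 0.75 × 375.5 × 742.4 × 10⁻³ = 209.1 kN.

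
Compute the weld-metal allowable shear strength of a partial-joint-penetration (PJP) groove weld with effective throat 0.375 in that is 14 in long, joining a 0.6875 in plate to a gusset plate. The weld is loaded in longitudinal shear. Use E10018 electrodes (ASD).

R_n/Ω ≈ 158 kips

E100XX → F_EXX = 100 ksi.
Effective throat (given) t_e = 0.375 in.
A_we = 0.375 × 14 = 5.25 in².
F_nw = 0.6 F_EXX = 60 ksi.
R_n/Ω = (60 × 5.25) / 2.0 = 157.5 kips.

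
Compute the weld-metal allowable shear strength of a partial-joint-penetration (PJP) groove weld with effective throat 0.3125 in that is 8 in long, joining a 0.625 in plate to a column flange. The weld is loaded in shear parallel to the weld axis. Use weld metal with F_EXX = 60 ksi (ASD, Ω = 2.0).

Effective throat (given) t_e = 0.3125 in.
A_we = 0.3125 × 8 = 2.5 in².
F_nw = 0.6 F_EXX = 36 ksi.
R_n/Ω = (36 × 2.5) / 2.0 = 45 kip.

R_n/Ω ≈ 45 kip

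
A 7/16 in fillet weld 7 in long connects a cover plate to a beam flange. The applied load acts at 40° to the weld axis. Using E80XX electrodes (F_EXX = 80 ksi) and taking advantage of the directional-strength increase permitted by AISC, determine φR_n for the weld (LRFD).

t_e = 0.707 × 0.4375 = 0.3093 in; A_we = 0.3093 × 7 = 2.165 in².
Directional factor: 1.0 + 0.5 sin^1.5(40°) = 1.258.
F_nw = 0.6 × 80 × 1.258 = 60.37 ksi.
φR_n = 0.75 × 60.37 × 2.165 = 98.03 kips.

φR_n ≈ 98 kips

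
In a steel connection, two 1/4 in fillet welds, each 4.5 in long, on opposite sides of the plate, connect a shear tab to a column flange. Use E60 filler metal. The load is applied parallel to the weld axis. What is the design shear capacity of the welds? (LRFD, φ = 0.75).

φR_n ≈ 43 kips

E60XX → F_EXX = 60 ksi.
Effective throat t_e = 0.707 × 0.25 = 0.1767 in.
Total length L = 9 in; A_we = 0.1767 × 9 = 1.591 in².
F_nw = 0.6 F_EXX = 0.6 × 60 = 36 ksi.
φR_n = 0.75 × 36 × 1.591 = 42.95 kips.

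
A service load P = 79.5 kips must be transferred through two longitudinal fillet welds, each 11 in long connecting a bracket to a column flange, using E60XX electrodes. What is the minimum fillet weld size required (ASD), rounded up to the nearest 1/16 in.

E60XX → F_EXX = 60 ksi.
Total weld length L = 22 in.
Required throat t_e = P × Ω / (0.6 F_EXX × L) = 79.5 × 2.0 / (0.6 × 60 × 22) = 0.2008 in.
Required leg w = t_e / 0.707 = 0.284 in → use 5/16 in.

w = 5/16 in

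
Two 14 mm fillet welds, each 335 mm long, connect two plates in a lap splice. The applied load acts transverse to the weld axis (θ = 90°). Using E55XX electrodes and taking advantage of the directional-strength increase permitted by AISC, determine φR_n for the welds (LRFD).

E55XX → F_EXX = 550 MPa.
t_e = 0.707 × 14 = 9.898 mm; A_we = 9.898 × 670 = 6632 mm².
Directional factor: 1.0 + 0.5 sin^1.5(90°) = 1.5.
F_nw = 0.6 × 550 × 1.5 = 495 MPa.
φR_n = 0.75 × 495 × 6632 × 10⁻³ = 2462 kN.

φR_n ≈ 2460 kN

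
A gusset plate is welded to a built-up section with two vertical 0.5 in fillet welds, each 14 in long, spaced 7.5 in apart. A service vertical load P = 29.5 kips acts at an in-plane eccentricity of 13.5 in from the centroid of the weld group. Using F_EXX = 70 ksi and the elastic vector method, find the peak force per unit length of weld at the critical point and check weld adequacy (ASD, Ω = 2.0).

Total weld length L_w = 28 in. Treat welds as unit-width lines.
Polar moment about centroid: J = 2[d³/12 + d(b/2)²] = 2[14³/12 + 14×3.75²] = 851.1 in³.
Direct shear f_v = P/L_w = 29.5 / 28 = 1.054 kip/in (vertical).
Torsion M = P·e = 29.5 × 13.5 = 398.25 kip·in.
Critical point at (x, y) = (3.75, 7) from centroid. f_tx = M·y/J = 3.276 kip/in; f_ty = M·x/J = 1.755 kip/in.
Resultant f_max = √[f_tx² + (f_v + f_ty)²] = √[3.276² + (1.054 + 1.755)²] = 4.315 kip/in.
Capacity per unit length: r_n/Ω = (1/2.0) × 0.6 × 70 × (0.707 × 0.5) = 7.423 kip/in.
4.315 ≤ 7.423 → adequate.

f_max ≈ 4.31 kip/in; adequate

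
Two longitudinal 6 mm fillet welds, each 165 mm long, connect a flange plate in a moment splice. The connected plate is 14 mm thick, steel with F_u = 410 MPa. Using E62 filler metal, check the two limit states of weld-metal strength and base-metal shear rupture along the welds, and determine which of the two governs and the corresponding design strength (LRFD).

E62XX → F_EXX = 620 MPa.
t_e = 0.707 × 6 = 4.242 mm; L = 330 mm.
Weld metal: φR_n = 0.75 × 0.6 × 620 × 4.242 × 330 × 10⁻³ = 390.6 kN.
Base metal (shear rupture): φR_n = 0.75 × 0.6 × 410 × 14 × 330 × 10⁻³ = 852.4 kN.
Governing: weld metal.

φR_n ≈ 391 kN (weld metal governs)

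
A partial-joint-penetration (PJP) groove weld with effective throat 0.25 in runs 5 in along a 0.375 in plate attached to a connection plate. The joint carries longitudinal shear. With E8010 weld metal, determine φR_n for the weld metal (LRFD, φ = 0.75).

E80XX → F_EXX = 80 ksi.
Effective throat (given) t_e = 0.25 in.
A_we = 0.25 × 5 = 1.25 in².
F_nw = 0.6 F_EXX = 48 ksi.
φR_n = 0.75 × 48 × 1.25 = 45 kips.

φR_n ≈ 45 kips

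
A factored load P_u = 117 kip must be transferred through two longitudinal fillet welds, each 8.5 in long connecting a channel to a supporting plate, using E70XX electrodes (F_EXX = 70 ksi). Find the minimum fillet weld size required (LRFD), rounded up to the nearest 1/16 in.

w = 5/16 in

Total weld length L = 17 in.
Required throat t_e = P_u / (φ × 0.6 F_EXX × L) = 117 / (0.75 × 0.6 × 70 × 17) = 0.2185 in.
Required leg w = t_e / 0.707 = 0.309 in → use 5/16 in.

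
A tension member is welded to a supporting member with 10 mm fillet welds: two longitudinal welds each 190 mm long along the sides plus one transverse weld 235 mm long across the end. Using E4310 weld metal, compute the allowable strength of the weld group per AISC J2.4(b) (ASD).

R_n/Ω ≈ 616 kN

E43XX → F_EXX = 430 MPa.
t_e = 0.707 × 10 = 7.07 mm.
R_nwl = 0.6 × 430 × 7.07 × 380 × 10⁻³ = 693.1 kN (longitudinal, 2 welds).
R_nwt = 0.6 × 430 × 7.07 × 235 × 10⁻³ = 428.7 kN (transverse, base value).
(i) R_nwl + R_nwt = 1122 kN; (ii) 0.85 R_nwl + 1.5 R_nwt = 1232 kN.
R_n = max = 1232 kN [governs: (ii)]; R_n/Ω = 616.1 kN.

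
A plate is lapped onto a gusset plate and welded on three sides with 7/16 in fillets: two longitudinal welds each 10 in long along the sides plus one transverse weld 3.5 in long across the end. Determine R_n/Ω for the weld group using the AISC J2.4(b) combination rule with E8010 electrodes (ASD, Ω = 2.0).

R_n/Ω ≈ 174 kip

E80XX → F_EXX = 80 ksi.
t_e = 0.707 × 0.4375 = 0.3093 in.
R_nwl = 0.6 × 80 × 0.3093 × 20 = 296.9 kip (longitudinal, 2 welds).
R_nwt = 0.6 × 80 × 0.3093 × 3.5 = 51.96 kip (transverse, base value).
(i) R_nwl + R_nwt = 348.9 kip; (ii) 0.85 R_nwl + 1.5 R_nwt = 330.3 kip.
R_n = max = 348.9 kip [governs: (i)]; R_n/Ω = 174.5 kip.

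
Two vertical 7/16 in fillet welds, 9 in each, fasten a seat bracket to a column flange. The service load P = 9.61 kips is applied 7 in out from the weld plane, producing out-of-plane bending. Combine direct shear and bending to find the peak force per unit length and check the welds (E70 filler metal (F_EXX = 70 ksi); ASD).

f_max ≈ 2.55 kip/in; adequate

L_w = 2 × 9 = 18 in; section modulus (unit throat) S = 2 × L²/6 = 27 in².
Direct shear f_v = P/L_w = 9.61/18 = 0.5339 kip/in.
Moment M = P × e = 9.61 × 7 = 67.27 kip·in; bending f_b = M/S = 2.491 kip/in.
f_max = √(f_v² + f_b²) = √(0.5339² + 2.491²) = 2.548 kip/in.
r_n/Ω = (1/2.0) × 0.6 × 70 × (0.707 × 0.4375) = 6.496 kip/in → adequate.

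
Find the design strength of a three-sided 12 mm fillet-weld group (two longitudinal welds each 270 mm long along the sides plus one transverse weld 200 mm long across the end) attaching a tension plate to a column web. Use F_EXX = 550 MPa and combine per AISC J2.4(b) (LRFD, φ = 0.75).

t_e = 0.707 × 12 = 8.484 mm.
R_nwl = 0.6 × 550 × 8.484 × 540 × 10⁻³ = 1512 kN (longitudinal, 2 welds).
R_nwt = 0.6 × 550 × 8.484 × 200 × 10⁻³ = 559.9 kN (transverse, base value).
(i) R_nwl + R_nwt = 2072 kN; (ii) 0.85 R_nwl + 1.5 R_nwt = 2125 kN.
R_n = max = 2125 kN [governs: (ii)]; φR_n = 1594 kN.

φR_n ≈ 1590 kN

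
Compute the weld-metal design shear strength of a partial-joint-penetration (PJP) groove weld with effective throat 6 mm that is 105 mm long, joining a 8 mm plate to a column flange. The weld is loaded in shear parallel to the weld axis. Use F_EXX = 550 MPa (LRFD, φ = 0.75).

Effective throat (given) t_e = 6 mm.
A_we = 6 × 105 = 630 mm².
F_nw = 0.6 F_EXX = 330 MPa.
φR_n = 0.75 × 330 × 630 × 10⁻³ = 155.9 kN.

φR_n ≈ 156 kN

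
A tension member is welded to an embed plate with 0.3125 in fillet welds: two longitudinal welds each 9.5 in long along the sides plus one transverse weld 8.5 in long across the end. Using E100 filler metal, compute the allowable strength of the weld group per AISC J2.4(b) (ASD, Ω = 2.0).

E100XX → F_EXX = 100 ksi.
t_e = 0.707 × 0.3125 = 0.2209 in.
R_nwl = 0.6 × 100 × 0.2209 × 19 = 251.9 kip (longitudinal, 2 welds).
R_nwt = 0.6 × 100 × 0.2209 × 8.5 = 112.7 kip (transverse, base value).
(i) R_nwl + R_nwt = 364.5 kip; (ii) 0.85 R_nwl + 1.5 R_nwt = 383.1 kip.
R_n = max = 383.1 kip [governs: (ii)]; R_n/Ω = 191.6 kip.

R_n/Ω ≈ 192 kip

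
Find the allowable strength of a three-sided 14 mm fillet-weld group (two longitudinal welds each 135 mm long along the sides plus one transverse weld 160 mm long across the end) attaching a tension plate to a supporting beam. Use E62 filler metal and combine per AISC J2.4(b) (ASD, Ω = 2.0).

E62XX → F_EXX = 620 MPa.
t_e = 0.707 × 14 = 9.898 mm.
R_nwl = 0.6 × 620 × 9.898 × 270 × 10⁻³ = 994.2 kN (longitudinal, 2 welds).
R_nwt = 0.6 × 620 × 9.898 × 160 × 10⁻³ = 589.1 kN (transverse, base value).
(i) R_nwl + R_nwt = 1583 kN; (ii) 0.85 R_nwl + 1.5 R_nwt = 1729 kN.
R_n = max = 1729 kN [governs: (ii)]; R_n/Ω = 864.4 kN.

R_n/Ω ≈ 864 kN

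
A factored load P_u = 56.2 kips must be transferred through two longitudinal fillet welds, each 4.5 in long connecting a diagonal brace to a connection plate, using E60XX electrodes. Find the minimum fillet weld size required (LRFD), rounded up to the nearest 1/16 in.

E60XX → F_EXX = 60 ksi.
Total weld length L = 9 in.
Required throat t_e = P_u / (φ × 0.6 F_EXX × L) = 56.2 / (0.75 × 0.6 × 60 × 9) = 0.2313 in.
Required leg w = t_e / 0.707 = 0.3271 in → use 3/8 in.

w = 3/8 in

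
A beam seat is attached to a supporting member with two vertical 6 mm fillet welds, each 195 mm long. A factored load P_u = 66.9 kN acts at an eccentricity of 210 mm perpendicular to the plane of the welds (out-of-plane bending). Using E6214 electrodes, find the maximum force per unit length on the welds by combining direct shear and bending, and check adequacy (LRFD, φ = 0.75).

E62XX → F_EXX = 620 MPa.
L_w = 2 × 195 = 390 mm; section modulus (unit throat) S = 2 × L²/6 = 12680 mm².
Direct shear f_v = P/L_w = 66.9×10³/390 = 171.5 N/mm.
Moment M = P × e = 66.9×10³ × 210 = 14049000 N·mm; bending f_b = M/S = 1108 N/mm.
f_max = √(f_v² + f_b²) = √(171.5² + 1108²) = 1122 N/mm.
φr_n = 0.75 × 0.6 × 620 × (0.707 × 6) = 1184 N/mm → adequate.

f_max ≈ 1120 N/mm; adequate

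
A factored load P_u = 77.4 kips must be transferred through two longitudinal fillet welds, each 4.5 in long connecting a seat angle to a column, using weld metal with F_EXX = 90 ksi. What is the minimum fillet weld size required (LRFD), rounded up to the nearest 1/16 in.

Total weld length L = 9 in.
Required throat t_e = P_u / (φ × 0.6 F_EXX × L) = 77.4 / (0.75 × 0.6 × 90 × 9) = 0.2123 in.
Required leg w = t_e / 0.707 = 0.3003 in → use 5/16 in.

w = 5/16 in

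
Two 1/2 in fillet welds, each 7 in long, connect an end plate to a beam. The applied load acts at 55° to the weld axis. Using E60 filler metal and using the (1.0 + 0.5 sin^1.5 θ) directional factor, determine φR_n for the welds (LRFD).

φR_n ≈ 183 kips

E60XX → F_EXX = 60 ksi.
t_e = 0.707 × 0.5 = 0.3535 in; A_we = 0.3535 × 14 = 4.949 in².
Directional factor: 1.0 + 0.5 sin^1.5(55°) = 1.371.
F_nw = 0.6 × 60 × 1.371 = 49.35 ksi.
φR_n = 0.75 × 49.35 × 4.949 = 183.2 kips.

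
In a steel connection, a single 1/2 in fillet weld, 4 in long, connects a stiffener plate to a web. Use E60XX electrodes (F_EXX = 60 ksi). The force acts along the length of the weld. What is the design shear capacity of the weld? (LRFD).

φR_n ≈ 38.2 kip

Effective throat t_e = 0.707 × 0.5 = 0.3535 in.
Total length L = 4 in; A_we = 0.3535 × 4 = 1.414 in².
F_nw = 0.6 F_EXX = 0.6 × 60 = 36 ksi.
φR_n = 0.75 × 36 × 1.414 = 38.18 kip.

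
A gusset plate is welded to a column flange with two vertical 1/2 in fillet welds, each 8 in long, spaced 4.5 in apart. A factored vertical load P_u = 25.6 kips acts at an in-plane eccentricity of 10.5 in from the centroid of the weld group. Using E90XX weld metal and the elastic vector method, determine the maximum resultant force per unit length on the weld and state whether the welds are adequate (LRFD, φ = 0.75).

E90XX → F_EXX = 90 ksi.
Total weld length L_w = 16 in. Treat welds as unit-width lines.
Polar moment about centroid: J = 2[d³/12 + d(b/2)²] = 2[8³/12 + 8×2.25²] = 166.3 in³.
Direct shear f_v = P/L_w = 25.6 / 16 = 1.6 kip/in (vertical).
Torsion M = P·e = 25.6 × 10.5 = 268.8 kip·in.
Critical point at (x, y) = (2.25, 4) from centroid. f_tx = M·y/J = 6.464 kip/in; f_ty = M·x/J = 3.636 kip/in.
Resultant f_max = √[f_tx² + (f_v + f_ty)²] = √[6.464² + (1.6 + 3.636)²] = 8.319 kip/in.
Capacity per unit length: φr_n = 0.75 × 0.6 × 90 × (0.707 × 0.5) = 14.32 kip/in.
8.319 ≤ 14.32 → adequate.

f_max ≈ 8.32 kip/in; adequate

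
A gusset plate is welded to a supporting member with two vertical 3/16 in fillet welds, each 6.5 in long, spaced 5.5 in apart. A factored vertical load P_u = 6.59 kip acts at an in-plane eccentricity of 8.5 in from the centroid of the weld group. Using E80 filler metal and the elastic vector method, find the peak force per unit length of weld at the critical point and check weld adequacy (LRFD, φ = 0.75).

E80XX → F_EXX = 80 ksi.
Total weld length L_w = 13 in. Treat welds as unit-width lines.
Polar moment about centroid: J = 2[d³/12 + d(b/2)²] = 2[6.5³/12 + 6.5×2.75²] = 144.1 in³.
Direct shear f_v = P/L_w = 6.59 / 13 = 0.5069 kip/in (vertical).
Torsion M = P·e = 6.59 × 8.5 = 56.015 kip·in.
Critical point at (x, y) = (2.75, 3.25) from centroid. f_tx = M·y/J = 1.263 kip/in; f_ty = M·x/J = 1.069 kip/in.
Resultant f_max = √[f_tx² + (f_v + f_ty)²] = √[1.263² + (0.5069 + 1.069)²] = 2.02 kip/in.
Capacity per unit length: φr_n = 0.75 × 0.6 × 80 × (0.707 × 0.1875) = 4.772 kip/in.
2.02 ≤ 4.772 → adequate.

f_max ≈ 2.02 kip/in; adequate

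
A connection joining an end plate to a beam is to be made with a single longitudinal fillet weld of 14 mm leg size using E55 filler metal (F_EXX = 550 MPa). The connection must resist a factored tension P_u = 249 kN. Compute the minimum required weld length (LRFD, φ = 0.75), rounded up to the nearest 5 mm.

Throat t_e = 0.707 × 14 = 9.898 mm.
φr_n = 0.75 × 0.6 × 550 × 9.898 × 10⁻³ = 2.45 kN/mm.
L_req = P_u / φr_n = 249 / 2.45 = 101.6 mm total.
Round up → use L = 105 mm.

L = 105 mm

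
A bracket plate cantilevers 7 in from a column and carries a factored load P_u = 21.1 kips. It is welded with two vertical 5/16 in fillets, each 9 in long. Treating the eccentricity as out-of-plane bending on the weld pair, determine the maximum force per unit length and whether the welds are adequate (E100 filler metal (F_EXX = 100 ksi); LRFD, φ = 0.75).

L_w = 2 × 9 = 18 in; section modulus (unit throat) S = 2 × L²/6 = 27 in².
Direct shear f_v = P/L_w = 21.1/18 = 1.172 kip/in.
Moment M = P × e = 21.1 × 7 = 147.7 kip·in; bending f_b = M/S = 5.47 kip/in.
f_max = √(f_v² + f_b²) = √(1.172² + 5.47²) = 5.595 kip/in.
φr_n = 0.75 × 0.6 × 100 × (0.707 × 0.3125) = 9.942 kip/in → adequate.

f_max ≈ 5.59 kip/in; adequate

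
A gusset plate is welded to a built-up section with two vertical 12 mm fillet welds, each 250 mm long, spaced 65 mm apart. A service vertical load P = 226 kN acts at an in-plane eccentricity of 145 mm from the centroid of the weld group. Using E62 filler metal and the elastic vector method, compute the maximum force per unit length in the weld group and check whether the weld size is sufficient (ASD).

E62XX → F_EXX = 620 MPa.
Total weld length L_w = 500 mm. Treat welds as unit-width lines.
Polar moment about centroid: J = 2[d³/12 + d(b/2)²] = 2[250³/12 + 250×32.5²] = 3132000 mm³.
Direct shear f_v = P/L_w = 226×10³ / 500 = 452 N/mm (vertical).
Torsion M = P·e = 226×10³ × 145 = 32770000 N·mm.
Critical point at (x, y) = (32.5, 125) from centroid. f_tx = M·y/J = 1308 N/mm; f_ty = M·x/J = 340 N/mm.
Resultant f_max = √[f_tx² + (f_v + f_ty)²] = √[1308² + (452 + 340)²] = 1529 N/mm.
Capacity per unit length: r_n/Ω = (1/2.0) × 0.6 × 620 × (0.707 × 12) = 1578 N/mm.
1529 ≤ 1578 → adequate.

f_max ≈ 1530 N/mm; adequate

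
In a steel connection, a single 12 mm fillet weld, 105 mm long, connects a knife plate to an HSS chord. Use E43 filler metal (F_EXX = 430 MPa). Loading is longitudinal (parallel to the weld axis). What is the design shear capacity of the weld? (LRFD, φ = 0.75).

φR_n ≈ 172 kN

Effective throat t_e = 0.707 × 12 = 8.484 mm.
Total length L = 105 mm; A_we = 8.484 × 105 = 890.8 mm².
F_nw = 0.6 F_EXX = 0.6 × 430 = 258 MPa.
φR_n = 0.75 × 258 × 890.8 × 10⁻³ = 172.4 kN.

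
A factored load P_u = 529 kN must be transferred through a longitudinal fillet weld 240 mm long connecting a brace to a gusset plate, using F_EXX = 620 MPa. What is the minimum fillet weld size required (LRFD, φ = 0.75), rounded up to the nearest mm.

w = 12 mm

Total weld length L = 240 mm.
Required throat t_e = P_u / (φ × 0.6 F_EXX × L) = 529 / (0.75 × 0.6 × 620 × 240 × 10⁻³) = 7.9 mm.
Required leg w = t_e / 0.707 = 11.17 mm → use 12 mm.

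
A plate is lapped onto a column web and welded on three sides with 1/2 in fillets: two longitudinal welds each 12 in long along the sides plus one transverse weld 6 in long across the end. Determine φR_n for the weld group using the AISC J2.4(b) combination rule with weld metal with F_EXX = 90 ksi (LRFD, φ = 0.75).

t_e = 0.707 × 0.5 = 0.3535 in.
R_nwl = 0.6 × 90 × 0.3535 × 24 = 458.1 kip (longitudinal, 2 welds).
R_nwt = 0.6 × 90 × 0.3535 × 6 = 114.5 kip (transverse, base value).
(i) R_nwl + R_nwt = 572.7 kip; (ii) 0.85 R_nwl + 1.5 R_nwt = 561.2 kip.
R_n = max = 572.7 kip [governs: (i)]; φR_n = 429.5 kip.

φR_n ≈ 430 kip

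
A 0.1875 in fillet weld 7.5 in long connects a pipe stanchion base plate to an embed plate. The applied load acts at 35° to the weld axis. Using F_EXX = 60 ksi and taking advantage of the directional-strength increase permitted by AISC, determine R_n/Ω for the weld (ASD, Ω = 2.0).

R_n/Ω ≈ 21.8 kips

t_e = 0.707 × 0.1875 = 0.1326 in; A_we = 0.1326 × 7.5 = 0.9942 in².
Directional factor: 1.0 + 0.5 sin^1.5(35°) = 1.217.
F_nw = 0.6 × 60 × 1.217 = 43.82 ksi.
R_n/Ω = (43.82 × 0.9942) / 2.0 = 21.78 kips.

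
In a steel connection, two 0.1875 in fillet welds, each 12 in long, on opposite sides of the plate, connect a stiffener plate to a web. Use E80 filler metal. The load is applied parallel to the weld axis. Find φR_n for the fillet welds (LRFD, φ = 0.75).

φR_n ≈ 115 kip

E80XX → F_EXX = 80 ksi.
Effective throat t_e = 0.707 × 0.1875 = 0.1326 in.
Total length L = 24 in; A_we = 0.1326 × 24 = 3.181 in².
F_nw = 0.6 F_EXX = 0.6 × 80 = 48 ksi.
φR_n = 0.75 × 48 × 3.181 = 114.5 kip.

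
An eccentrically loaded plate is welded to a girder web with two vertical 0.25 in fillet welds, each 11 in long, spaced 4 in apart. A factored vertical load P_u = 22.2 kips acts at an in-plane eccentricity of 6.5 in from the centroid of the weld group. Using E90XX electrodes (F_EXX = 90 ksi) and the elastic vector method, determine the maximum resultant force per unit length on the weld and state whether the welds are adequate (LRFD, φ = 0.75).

Total weld length L_w = 22 in. Treat welds as unit-width lines.
Polar moment about centroid: J = 2[d³/12 + d(b/2)²] = 2[11³/12 + 11×2²] = 309.8 in³.
Direct shear f_v = P/L_w = 22.2 / 22 = 1.009 kip/in (vertical).
Torsion M = P·e = 22.2 × 6.5 = 144.3 kip·in.
Critical point at (x, y) = (2, 5.5) from centroid. f_tx = M·y/J = 2.562 kip/in; f_ty = M·x/J = 0.9315 kip/in.
Resultant f_max = √[f_tx² + (f_v + f_ty)²] = √[2.562² + (1.009 + 0.9315)²] = 3.214 kip/in.
Capacity per unit length: φr_n = 0.75 × 0.6 × 90 × (0.707 × 0.25) = 7.158 kip/in.
3.214 ≤ 7.158 → adequate.

f_max ≈ 3.21 kip/in; adequate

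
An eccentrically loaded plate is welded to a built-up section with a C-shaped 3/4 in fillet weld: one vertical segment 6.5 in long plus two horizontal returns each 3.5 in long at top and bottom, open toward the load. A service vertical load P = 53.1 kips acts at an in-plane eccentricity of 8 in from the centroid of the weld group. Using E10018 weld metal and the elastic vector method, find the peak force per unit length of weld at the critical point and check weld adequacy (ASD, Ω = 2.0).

f_max ≈ 18.2 kip/in; NOT adequate

E100XX → F_EXX = 100 ksi.
Total weld length L_w = 13.5 in. Treat welds as unit-width lines.
Centroid: x̄ = 2×3.5×1.75 / 13.5 = 0.9074 in from the vertical weld.
Polar moment about centroid: J = I_x + I_y = [6.5³/12 + 2×3.5×3.25²] + [6.5×0.9074² + 2(3.5³/12 + 3.5×0.8426²)] = 114.3 in³.
Direct shear f_v = P/L_w = 53.1 / 13.5 = 3.933 kip/in (vertical).
Torsion M = P·e = 53.1 × 8 = 424.8 kip·in.
Critical point at (x, y) = (2.593, 3.25) from centroid. f_tx = M·y/J = 12.08 kip/in; f_ty = M·x/J = 9.636 kip/in.
Resultant f_max = √[f_tx² + (f_v + f_ty)²] = √[12.08² + (3.933 + 9.636)²] = 18.17 kip/in.
Capacity per unit length: r_n/Ω = (1/2.0) × 0.6 × 100 × (0.707 × 0.75) = 15.91 kip/in.
18.17 > 15.91 → NOT adequate.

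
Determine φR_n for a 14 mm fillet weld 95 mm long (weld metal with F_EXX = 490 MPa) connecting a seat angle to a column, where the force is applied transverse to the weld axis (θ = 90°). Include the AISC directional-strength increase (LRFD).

φR_n ≈ 311 kN

t_e = 0.707 × 14 = 9.898 mm; A_we = 9.898 × 95 = 940.3 mm².
Directional factor: 1.0 + 0.5 sin^1.5(90°) = 1.5.
F_nw = 0.6 × 490 × 1.5 = 441 MPa.
φR_n = 0.75 × 441 × 940.3 × 10⁻³ = 311 kN.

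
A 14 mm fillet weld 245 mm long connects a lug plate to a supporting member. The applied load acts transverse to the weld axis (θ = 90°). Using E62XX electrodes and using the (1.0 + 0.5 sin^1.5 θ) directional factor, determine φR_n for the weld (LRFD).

φR_n ≈ 1010 kN

E62XX → F_EXX = 620 MPa.
t_e = 0.707 × 14 = 9.898 mm; A_we = 9.898 × 245 = 2425 mm².
Directional factor: 1.0 + 0.5 sin^1.5(90°) = 1.5.
F_nw = 0.6 × 620 × 1.5 = 558 MPa.
φR_n = 0.75 × 558 × 2425 × 10⁻³ = 1015 kN.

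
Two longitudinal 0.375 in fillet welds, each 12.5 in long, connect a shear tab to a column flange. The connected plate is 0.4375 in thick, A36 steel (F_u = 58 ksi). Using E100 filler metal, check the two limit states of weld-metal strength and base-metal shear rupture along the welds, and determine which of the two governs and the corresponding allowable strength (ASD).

E100XX → F_EXX = 100 ksi.
t_e = 0.707 × 0.375 = 0.2651 in; L = 25 in.
Weld metal: R_n/Ω = (1/2.0) × 0.6 × 100 × 0.2651 × 25 = 198.8 kip.
Base metal (shear rupture): R_n/Ω = (1/2.0) × 0.6 × 58 × 0.4375 × 25 = 190.3 kip.
Governing: base-metal shear rupture.

R_n/Ω ≈ 190 kip (base-metal shear rupture governs)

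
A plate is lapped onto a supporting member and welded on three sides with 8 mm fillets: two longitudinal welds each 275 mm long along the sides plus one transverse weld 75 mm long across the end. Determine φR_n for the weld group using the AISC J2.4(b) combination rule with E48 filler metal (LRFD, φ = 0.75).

φR_n ≈ 764 kN

E48XX → F_EXX = 480 MPa.
t_e = 0.707 × 8 = 5.656 mm.
R_nwl = 0.6 × 480 × 5.656 × 550 × 10⁻³ = 895.9 kN (longitudinal, 2 welds).
R_nwt = 0.6 × 480 × 5.656 × 75 × 10⁻³ = 122.2 kN (transverse, base value).
(i) R_nwl + R_nwt = 1018 kN; (ii) 0.85 R_nwl + 1.5 R_nwt = 944.8 kN.
R_n = max = 1018 kN [governs: (i)]; φR_n = 763.6 kN.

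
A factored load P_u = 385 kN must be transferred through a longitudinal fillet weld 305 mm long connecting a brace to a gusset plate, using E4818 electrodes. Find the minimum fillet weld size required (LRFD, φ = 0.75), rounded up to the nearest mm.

w = 9 mm

E48XX → F_EXX = 480 MPa.
Total weld length L = 305 mm.
Required throat t_e = P_u / (φ × 0.6 F_EXX × L) = 385 / (0.75 × 0.6 × 480 × 305 × 10⁻³) = 5.844 mm.
Required leg w = t_e / 0.707 = 8.266 mm → use 9 mm.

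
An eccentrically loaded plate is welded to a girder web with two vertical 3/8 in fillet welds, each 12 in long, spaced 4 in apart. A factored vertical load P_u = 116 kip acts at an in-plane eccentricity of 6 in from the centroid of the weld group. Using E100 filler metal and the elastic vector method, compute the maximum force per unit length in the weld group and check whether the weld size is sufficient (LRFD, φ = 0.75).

E100XX → F_EXX = 100 ksi.
Total weld length L_w = 24 in. Treat welds as unit-width lines.
Polar moment about centroid: J = 2[d³/12 + d(b/2)²] = 2[12³/12 + 12×2²] = 384 in³.
Direct shear f_v = P/L_w = 116 / 24 = 4.833 kip/in (vertical).
Torsion M = P·e = 116 × 6 = 696 kip·in.
Critical point at (x, y) = (2, 6) from centroid. f_tx = M·y/J = 10.88 kip/in; f_ty = M·x/J = 3.625 kip/in.
Resultant f_max = √[f_tx² + (f_v + f_ty)²] = √[10.88² + (4.833 + 3.625)²] = 13.78 kip/in.
Capacity per unit length: φr_n = 0.75 × 0.6 × 100 × (0.707 × 0.375) = 11.93 kip/in.
13.78 > 11.93 → NOT adequate.

f_max ≈ 13.8 kip/in; NOT adequate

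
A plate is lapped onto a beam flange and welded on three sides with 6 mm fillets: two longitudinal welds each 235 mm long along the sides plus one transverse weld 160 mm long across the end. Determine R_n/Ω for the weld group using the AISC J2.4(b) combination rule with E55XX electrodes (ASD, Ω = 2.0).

R_n/Ω ≈ 448 kN

E55XX → F_EXX = 550 MPa.
t_e = 0.707 × 6 = 4.242 mm.
R_nwl = 0.6 × 550 × 4.242 × 470 × 10⁻³ = 657.9 kN (longitudinal, 2 welds).
R_nwt = 0.6 × 550 × 4.242 × 160 × 10⁻³ = 224 kN (transverse, base value).
(i) R_nwl + R_nwt = 881.9 kN; (ii) 0.85 R_nwl + 1.5 R_nwt = 895.2 kN.
R_n = max = 895.2 kN [governs: (ii)]; R_n/Ω = 447.6 kN.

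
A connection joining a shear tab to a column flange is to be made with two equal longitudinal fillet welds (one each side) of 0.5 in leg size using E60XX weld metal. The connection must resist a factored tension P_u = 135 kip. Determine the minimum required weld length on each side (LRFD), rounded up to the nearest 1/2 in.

L = 7.5 in on each side

E60XX → F_EXX = 60 ksi.
Throat t_e = 0.707 × 0.5 = 0.3535 in.
φr_n = 0.75 × 0.6 × 60 × 0.3535 = 9.544 kip/in.
L_req = P_u / φr_n = 135 / 9.544 = 14.14 in total.
Per side: 14.14 / 2 = 7.072 in.
Round up → use L = 7.5 in on each side.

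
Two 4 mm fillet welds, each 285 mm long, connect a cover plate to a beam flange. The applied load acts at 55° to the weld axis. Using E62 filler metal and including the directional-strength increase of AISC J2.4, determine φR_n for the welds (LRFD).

φR_n ≈ 616 kN

E62XX → F_EXX = 620 MPa.
t_e = 0.707 × 4 = 2.828 mm; A_we = 2.828 × 570 = 1612 mm².
Directional factor: 1.0 + 0.5 sin^1.5(55°) = 1.371.
F_nw = 0.6 × 620 × 1.371 = 509.9 MPa.
φR_n = 0.75 × 509.9 × 1612 × 10⁻³ = 616.5 kN.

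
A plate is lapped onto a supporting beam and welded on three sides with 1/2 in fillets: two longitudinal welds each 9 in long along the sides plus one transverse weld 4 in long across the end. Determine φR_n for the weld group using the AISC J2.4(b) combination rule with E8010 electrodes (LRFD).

E80XX → F_EXX = 80 ksi.
t_e = 0.707 × 0.5 = 0.3535 in.
R_nwl = 0.6 × 80 × 0.3535 × 18 = 305.4 kips (longitudinal, 2 welds).
R_nwt = 0.6 × 80 × 0.3535 × 4 = 67.87 kips (transverse, base value).
(i) R_nwl + R_nwt = 373.3 kips; (ii) 0.85 R_nwl + 1.5 R_nwt = 361.4 kips.
R_n = max = 373.3 kips [governs: (i)]; φR_n = 280 kips.

φR_n ≈ 280 kips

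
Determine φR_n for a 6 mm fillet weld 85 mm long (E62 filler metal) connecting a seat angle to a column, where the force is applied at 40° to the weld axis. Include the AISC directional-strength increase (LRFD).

E62XX → F_EXX = 620 MPa.
t_e = 0.707 × 6 = 4.242 mm; A_we = 4.242 × 85 = 360.6 mm².
Directional factor: 1.0 + 0.5 sin^1.5(40°) = 1.258.
F_nw = 0.6 × 620 × 1.258 = 467.9 MPa.
φR_n = 0.75 × 467.9 × 360.6 × 10⁻³ = 126.5 kN.

φR_n ≈ 127 kN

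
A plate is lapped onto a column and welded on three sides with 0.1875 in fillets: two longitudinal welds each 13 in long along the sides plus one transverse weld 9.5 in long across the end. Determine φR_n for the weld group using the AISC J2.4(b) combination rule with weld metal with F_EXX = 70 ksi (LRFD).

t_e = 0.707 × 0.1875 = 0.1326 in.
R_nwl = 0.6 × 70 × 0.1326 × 26 = 144.8 kip (longitudinal, 2 welds).
R_nwt = 0.6 × 70 × 0.1326 × 9.5 = 52.89 kip (transverse, base value).
(i) R_nwl + R_nwt = 197.7 kip; (ii) 0.85 R_nwl + 1.5 R_nwt = 202.4 kip.
R_n = max = 202.4 kip [governs: (ii)]; φR_n = 151.8 kip.

φR_n ≈ 152 kip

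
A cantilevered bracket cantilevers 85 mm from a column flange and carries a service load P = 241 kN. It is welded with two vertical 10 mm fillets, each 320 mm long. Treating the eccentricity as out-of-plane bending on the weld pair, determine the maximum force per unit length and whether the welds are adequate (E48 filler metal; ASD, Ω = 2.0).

f_max ≈ 709 N/mm; adequate

E48XX → F_EXX = 480 MPa.
L_w = 2 × 320 = 640 mm; section modulus (unit throat) S = 2 × L²/6 = 34130 mm².
Direct shear f_v = P/L_w = 241×10³/640 = 376.6 N/mm.
Moment M = P × e = 241×10³ × 85 = 20485000 N·mm; bending f_b = M/S = 600.1 N/mm.
f_max = √(f_v² + f_b²) = √(376.6² + 600.1²) = 708.5 N/mm.
r_n/Ω = (1/2.0) × 0.6 × 480 × (0.707 × 10) = 1018 N/mm → adequate.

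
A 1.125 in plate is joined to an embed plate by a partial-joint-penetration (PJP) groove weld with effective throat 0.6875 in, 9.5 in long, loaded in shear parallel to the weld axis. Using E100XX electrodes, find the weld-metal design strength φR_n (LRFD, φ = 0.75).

φR_n ≈ 294 kips

E100XX → F_EXX = 100 ksi.
Effective throat (given) t_e = 0.6875 in.
A_we = 0.6875 × 9.5 = 6.531 in².
F_nw = 0.6 F_EXX = 60 ksi.
φR_n = 0.75 × 60 × 6.531 = 293.9 kips.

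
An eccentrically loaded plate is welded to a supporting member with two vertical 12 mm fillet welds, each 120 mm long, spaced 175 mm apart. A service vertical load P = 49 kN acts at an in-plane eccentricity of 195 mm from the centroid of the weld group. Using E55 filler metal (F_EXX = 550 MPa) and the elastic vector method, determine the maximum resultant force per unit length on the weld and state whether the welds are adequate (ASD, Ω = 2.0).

Total weld length L_w = 240 mm. Treat welds as unit-width lines.
Polar moment about centroid: J = 2[d³/12 + d(b/2)²] = 2[120³/12 + 120×87.5²] = 2126000 mm³.
Direct shear f_v = P/L_w = 49×10³ / 240 = 204.2 N/mm (vertical).
Torsion M = P·e = 49×10³ × 195 = 9555000 N·mm.
Critical point at (x, y) = (87.5, 60) from centroid. f_tx = M·y/J = 269.7 N/mm; f_ty = M·x/J = 393.3 N/mm.
Resultant f_max = √[f_tx² + (f_v + f_ty)²] = √[269.7² + (204.2 + 393.3)²] = 655.6 N/mm.
Capacity per unit length: r_n/Ω = (1/2.0) × 0.6 × 550 × (0.707 × 12) = 1400 N/mm.
655.6 ≤ 1400 → adequate.

f_max ≈ 656 N/mm; adequate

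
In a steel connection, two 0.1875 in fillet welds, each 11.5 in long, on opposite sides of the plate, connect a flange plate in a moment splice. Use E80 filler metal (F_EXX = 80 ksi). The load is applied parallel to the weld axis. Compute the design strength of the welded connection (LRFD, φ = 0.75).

φR_n ≈ 110 kip

Effective throat t_e = 0.707 × 0.1875 = 0.1326 in.
Total length L = 23 in; A_we = 0.1326 × 23 = 3.049 in².
F_nw = 0.6 F_EXX = 0.6 × 80 = 48 ksi.
φR_n = 0.75 × 48 × 3.049 = 109.8 kip.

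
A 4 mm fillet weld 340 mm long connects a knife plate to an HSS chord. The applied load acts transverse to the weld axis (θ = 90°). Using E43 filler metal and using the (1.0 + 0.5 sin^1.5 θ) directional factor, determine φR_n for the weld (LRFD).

E43XX → F_EXX = 430 MPa.
t_e = 0.707 × 4 = 2.828 mm; A_we = 2.828 × 340 = 961.5 mm².
Directional factor: 1.0 + 0.5 sin^1.5(90°) = 1.5.
F_nw = 0.6 × 430 × 1.5 = 387 MPa.
φR_n = 0.75 × 387 × 961.5 × 10⁻³ = 279.1 kN.

φR_n ≈ 279 kN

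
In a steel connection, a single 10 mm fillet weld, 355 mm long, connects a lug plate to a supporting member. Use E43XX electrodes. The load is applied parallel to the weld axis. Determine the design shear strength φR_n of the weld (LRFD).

φR_n ≈ 486 kN

E43XX → F_EXX = 430 MPa.
Effective throat t_e = 0.707 × 10 = 7.07 mm.
Total length L = 355 mm; A_we = 7.07 × 355 = 2510 mm².
F_nw = 0.6 F_EXX = 0.6 × 430 = 258 MPa.
φR_n = 0.75 × 258 × 2510 × 10⁻³ = 485.7 kN.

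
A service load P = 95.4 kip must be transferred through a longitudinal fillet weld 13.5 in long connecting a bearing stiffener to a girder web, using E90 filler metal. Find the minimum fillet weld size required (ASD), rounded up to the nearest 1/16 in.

w = 3/8 in

E90XX → F_EXX = 90 ksi.
Total weld length L = 13.5 in.
Required throat t_e = P × Ω / (0.6 F_EXX × L) = 95.4 × 2.0 / (0.6 × 90 × 13.5) = 0.2617 in.
Required leg w = t_e / 0.707 = 0.3702 in → use 3/8 in.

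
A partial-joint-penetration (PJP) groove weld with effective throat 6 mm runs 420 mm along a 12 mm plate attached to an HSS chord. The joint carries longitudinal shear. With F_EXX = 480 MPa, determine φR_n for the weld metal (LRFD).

Effective throat (given) t_e = 6 mm.
A_we = 6 × 420 = 2520 mm².
F_nw = 0.6 F_EXX = 288 MPa.
φR_n = 0.75 × 288 × 2520 × 10⁻³ = 544.3 kN.

φR_n ≈ 544 kN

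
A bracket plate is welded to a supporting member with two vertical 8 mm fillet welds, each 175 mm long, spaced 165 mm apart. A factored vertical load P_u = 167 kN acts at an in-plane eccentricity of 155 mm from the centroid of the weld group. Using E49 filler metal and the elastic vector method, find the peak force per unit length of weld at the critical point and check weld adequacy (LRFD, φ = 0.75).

E49XX → F_EXX = 490 MPa.
Total weld length L_w = 350 mm. Treat welds as unit-width lines.
Polar moment about centroid: J = 2[d³/12 + d(b/2)²] = 2[175³/12 + 175×82.5²] = 3275000 mm³.
Direct shear f_v = P/L_w = 167×10³ / 350 = 477.1 N/mm (vertical).
Torsion M = P·e = 167×10³ × 155 = 25885000 N·mm.
Critical point at (x, y) = (82.5, 87.5) from centroid. f_tx = M·y/J = 691.5 N/mm; f_ty = M·x/J = 652 N/mm.
Resultant f_max = √[f_tx² + (f_v + f_ty)²] = √[691.5² + (477.1 + 652)²] = 1324 N/mm.
Capacity per unit length: φr_n = 0.75 × 0.6 × 490 × (0.707 × 8) = 1247 N/mm.
1324 > 1247 → NOT adequate.

f_max ≈ 1320 N/mm; NOT adequate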